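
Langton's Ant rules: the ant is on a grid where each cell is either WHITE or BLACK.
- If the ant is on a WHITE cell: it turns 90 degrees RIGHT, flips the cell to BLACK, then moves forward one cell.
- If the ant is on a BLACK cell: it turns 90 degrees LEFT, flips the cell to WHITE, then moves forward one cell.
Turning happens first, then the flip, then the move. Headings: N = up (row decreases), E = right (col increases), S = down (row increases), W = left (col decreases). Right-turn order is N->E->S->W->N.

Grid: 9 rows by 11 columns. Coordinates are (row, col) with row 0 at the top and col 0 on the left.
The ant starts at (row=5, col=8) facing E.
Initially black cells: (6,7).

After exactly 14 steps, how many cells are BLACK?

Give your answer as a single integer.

Step 1: on WHITE (5,8): turn R to S, flip to black, move to (6,8). |black|=2
Step 2: on WHITE (6,8): turn R to W, flip to black, move to (6,7). |black|=3
Step 3: on BLACK (6,7): turn L to S, flip to white, move to (7,7). |black|=2
Step 4: on WHITE (7,7): turn R to W, flip to black, move to (7,6). |black|=3
Step 5: on WHITE (7,6): turn R to N, flip to black, move to (6,6). |black|=4
Step 6: on WHITE (6,6): turn R to E, flip to black, move to (6,7). |black|=5
Step 7: on WHITE (6,7): turn R to S, flip to black, move to (7,7). |black|=6
Step 8: on BLACK (7,7): turn L to E, flip to white, move to (7,8). |black|=5
Step 9: on WHITE (7,8): turn R to S, flip to black, move to (8,8). |black|=6
Step 10: on WHITE (8,8): turn R to W, flip to black, move to (8,7). |black|=7
Step 11: on WHITE (8,7): turn R to N, flip to black, move to (7,7). |black|=8
Step 12: on WHITE (7,7): turn R to E, flip to black, move to (7,8). |black|=9
Step 13: on BLACK (7,8): turn L to N, flip to white, move to (6,8). |black|=8
Step 14: on BLACK (6,8): turn L to W, flip to white, move to (6,7). |black|=7

Answer: 7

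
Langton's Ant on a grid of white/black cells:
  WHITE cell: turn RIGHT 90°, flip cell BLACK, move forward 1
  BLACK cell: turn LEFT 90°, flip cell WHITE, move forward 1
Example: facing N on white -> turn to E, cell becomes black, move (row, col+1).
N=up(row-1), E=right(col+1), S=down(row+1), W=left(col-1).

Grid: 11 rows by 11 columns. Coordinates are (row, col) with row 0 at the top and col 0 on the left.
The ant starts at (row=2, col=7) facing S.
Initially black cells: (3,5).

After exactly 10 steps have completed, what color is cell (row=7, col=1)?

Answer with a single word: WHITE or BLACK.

Answer: WHITE

Derivation:
Step 1: on WHITE (2,7): turn R to W, flip to black, move to (2,6). |black|=2
Step 2: on WHITE (2,6): turn R to N, flip to black, move to (1,6). |black|=3
Step 3: on WHITE (1,6): turn R to E, flip to black, move to (1,7). |black|=4
Step 4: on WHITE (1,7): turn R to S, flip to black, move to (2,7). |black|=5
Step 5: on BLACK (2,7): turn L to E, flip to white, move to (2,8). |black|=4
Step 6: on WHITE (2,8): turn R to S, flip to black, move to (3,8). |black|=5
Step 7: on WHITE (3,8): turn R to W, flip to black, move to (3,7). |black|=6
Step 8: on WHITE (3,7): turn R to N, flip to black, move to (2,7). |black|=7
Step 9: on WHITE (2,7): turn R to E, flip to black, move to (2,8). |black|=8
Step 10: on BLACK (2,8): turn L to N, flip to white, move to (1,8). |black|=7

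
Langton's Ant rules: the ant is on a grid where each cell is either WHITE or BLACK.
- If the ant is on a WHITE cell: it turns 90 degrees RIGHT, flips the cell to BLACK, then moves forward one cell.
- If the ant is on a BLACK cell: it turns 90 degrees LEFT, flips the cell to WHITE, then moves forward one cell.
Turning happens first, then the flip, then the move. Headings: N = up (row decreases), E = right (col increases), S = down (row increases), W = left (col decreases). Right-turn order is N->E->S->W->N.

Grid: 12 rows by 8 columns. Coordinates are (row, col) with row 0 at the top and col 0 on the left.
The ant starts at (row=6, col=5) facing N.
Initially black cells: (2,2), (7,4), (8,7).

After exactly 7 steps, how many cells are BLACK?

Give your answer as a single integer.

Step 1: on WHITE (6,5): turn R to E, flip to black, move to (6,6). |black|=4
Step 2: on WHITE (6,6): turn R to S, flip to black, move to (7,6). |black|=5
Step 3: on WHITE (7,6): turn R to W, flip to black, move to (7,5). |black|=6
Step 4: on WHITE (7,5): turn R to N, flip to black, move to (6,5). |black|=7
Step 5: on BLACK (6,5): turn L to W, flip to white, move to (6,4). |black|=6
Step 6: on WHITE (6,4): turn R to N, flip to black, move to (5,4). |black|=7
Step 7: on WHITE (5,4): turn R to E, flip to black, move to (5,5). |black|=8

Answer: 8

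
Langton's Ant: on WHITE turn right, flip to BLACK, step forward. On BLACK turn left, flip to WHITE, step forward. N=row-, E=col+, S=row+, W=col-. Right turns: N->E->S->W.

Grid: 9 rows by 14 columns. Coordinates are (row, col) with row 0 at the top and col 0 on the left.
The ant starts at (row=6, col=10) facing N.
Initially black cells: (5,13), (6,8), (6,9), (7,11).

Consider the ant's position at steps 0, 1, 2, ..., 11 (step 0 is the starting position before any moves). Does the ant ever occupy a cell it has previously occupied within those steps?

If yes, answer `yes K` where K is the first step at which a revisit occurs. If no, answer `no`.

Step 1: on WHITE (6,10): turn R to E, flip to black, move to (6,11). |black|=5 — new cell
Step 2: on WHITE (6,11): turn R to S, flip to black, move to (7,11). |black|=6 — new cell
Step 3: on BLACK (7,11): turn L to E, flip to white, move to (7,12). |black|=5 — new cell
Step 4: on WHITE (7,12): turn R to S, flip to black, move to (8,12). |black|=6 — new cell
Step 5: on WHITE (8,12): turn R to W, flip to black, move to (8,11). |black|=7 — new cell
Step 6: on WHITE (8,11): turn R to N, flip to black, move to (7,11). |black|=8 — REVISIT

Answer: yes 6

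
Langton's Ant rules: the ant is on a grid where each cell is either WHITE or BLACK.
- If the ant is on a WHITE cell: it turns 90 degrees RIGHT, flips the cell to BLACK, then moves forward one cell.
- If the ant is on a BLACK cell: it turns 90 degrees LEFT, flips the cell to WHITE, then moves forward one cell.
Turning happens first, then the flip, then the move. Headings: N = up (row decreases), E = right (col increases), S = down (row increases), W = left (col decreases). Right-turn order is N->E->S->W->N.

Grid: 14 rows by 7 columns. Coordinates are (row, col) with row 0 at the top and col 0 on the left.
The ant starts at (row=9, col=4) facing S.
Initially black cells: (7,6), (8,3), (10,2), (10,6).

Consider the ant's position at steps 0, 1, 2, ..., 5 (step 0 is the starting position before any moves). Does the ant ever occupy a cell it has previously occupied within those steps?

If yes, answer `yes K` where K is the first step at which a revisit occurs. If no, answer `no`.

Step 1: on WHITE (9,4): turn R to W, flip to black, move to (9,3). |black|=5 — new cell
Step 2: on WHITE (9,3): turn R to N, flip to black, move to (8,3). |black|=6 — new cell
Step 3: on BLACK (8,3): turn L to W, flip to white, move to (8,2). |black|=5 — new cell
Step 4: on WHITE (8,2): turn R to N, flip to black, move to (7,2). |black|=6 — new cell
Step 5: on WHITE (7,2): turn R to E, flip to black, move to (7,3). |black|=7 — new cell
No revisit within 5 steps.

Answer: no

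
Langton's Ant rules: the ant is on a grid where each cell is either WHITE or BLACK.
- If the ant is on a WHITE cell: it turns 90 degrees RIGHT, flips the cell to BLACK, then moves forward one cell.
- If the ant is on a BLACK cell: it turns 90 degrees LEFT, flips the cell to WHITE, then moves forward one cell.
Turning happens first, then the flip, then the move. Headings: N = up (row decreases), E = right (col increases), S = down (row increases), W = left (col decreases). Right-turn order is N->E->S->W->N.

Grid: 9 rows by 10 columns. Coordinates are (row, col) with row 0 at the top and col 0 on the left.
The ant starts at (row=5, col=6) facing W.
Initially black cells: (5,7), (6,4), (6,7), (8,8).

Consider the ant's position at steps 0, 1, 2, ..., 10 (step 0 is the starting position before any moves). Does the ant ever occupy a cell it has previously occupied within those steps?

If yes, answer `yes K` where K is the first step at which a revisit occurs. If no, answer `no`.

Answer: yes 10

Derivation:
Step 1: on WHITE (5,6): turn R to N, flip to black, move to (4,6). |black|=5 — new cell
Step 2: on WHITE (4,6): turn R to E, flip to black, move to (4,7). |black|=6 — new cell
Step 3: on WHITE (4,7): turn R to S, flip to black, move to (5,7). |black|=7 — new cell
Step 4: on BLACK (5,7): turn L to E, flip to white, move to (5,8). |black|=6 — new cell
Step 5: on WHITE (5,8): turn R to S, flip to black, move to (6,8). |black|=7 — new cell
Step 6: on WHITE (6,8): turn R to W, flip to black, move to (6,7). |black|=8 — new cell
Step 7: on BLACK (6,7): turn L to S, flip to white, move to (7,7). |black|=7 — new cell
Step 8: on WHITE (7,7): turn R to W, flip to black, move to (7,6). |black|=8 — new cell
Step 9: on WHITE (7,6): turn R to N, flip to black, move to (6,6). |black|=9 — new cell
Step 10: on WHITE (6,6): turn R to E, flip to black, move to (6,7). |black|=10 — REVISIT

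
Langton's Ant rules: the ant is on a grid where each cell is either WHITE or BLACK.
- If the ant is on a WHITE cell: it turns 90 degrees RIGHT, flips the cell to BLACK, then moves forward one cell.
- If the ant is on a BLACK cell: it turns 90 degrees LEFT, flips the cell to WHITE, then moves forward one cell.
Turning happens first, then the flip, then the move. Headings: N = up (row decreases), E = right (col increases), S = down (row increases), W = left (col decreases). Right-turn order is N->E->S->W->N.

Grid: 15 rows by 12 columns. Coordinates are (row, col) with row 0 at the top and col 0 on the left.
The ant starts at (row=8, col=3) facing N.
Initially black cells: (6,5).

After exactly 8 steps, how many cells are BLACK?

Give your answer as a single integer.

Step 1: on WHITE (8,3): turn R to E, flip to black, move to (8,4). |black|=2
Step 2: on WHITE (8,4): turn R to S, flip to black, move to (9,4). |black|=3
Step 3: on WHITE (9,4): turn R to W, flip to black, move to (9,3). |black|=4
Step 4: on WHITE (9,3): turn R to N, flip to black, move to (8,3). |black|=5
Step 5: on BLACK (8,3): turn L to W, flip to white, move to (8,2). |black|=4
Step 6: on WHITE (8,2): turn R to N, flip to black, move to (7,2). |black|=5
Step 7: on WHITE (7,2): turn R to E, flip to black, move to (7,3). |black|=6
Step 8: on WHITE (7,3): turn R to S, flip to black, move to (8,3). |black|=7

Answer: 7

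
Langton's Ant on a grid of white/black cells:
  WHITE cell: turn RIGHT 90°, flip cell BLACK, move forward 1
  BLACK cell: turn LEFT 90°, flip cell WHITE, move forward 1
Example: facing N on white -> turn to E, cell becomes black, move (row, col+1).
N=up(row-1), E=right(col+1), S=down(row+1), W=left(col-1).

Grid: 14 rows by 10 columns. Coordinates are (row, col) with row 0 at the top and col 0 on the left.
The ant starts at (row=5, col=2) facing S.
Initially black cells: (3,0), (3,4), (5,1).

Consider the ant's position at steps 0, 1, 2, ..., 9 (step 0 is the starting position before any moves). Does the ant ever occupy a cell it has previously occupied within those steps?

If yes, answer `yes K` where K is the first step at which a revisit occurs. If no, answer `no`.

Step 1: on WHITE (5,2): turn R to W, flip to black, move to (5,1). |black|=4 — new cell
Step 2: on BLACK (5,1): turn L to S, flip to white, move to (6,1). |black|=3 — new cell
Step 3: on WHITE (6,1): turn R to W, flip to black, move to (6,0). |black|=4 — new cell
Step 4: on WHITE (6,0): turn R to N, flip to black, move to (5,0). |black|=5 — new cell
Step 5: on WHITE (5,0): turn R to E, flip to black, move to (5,1). |black|=6 — REVISIT

Answer: yes 5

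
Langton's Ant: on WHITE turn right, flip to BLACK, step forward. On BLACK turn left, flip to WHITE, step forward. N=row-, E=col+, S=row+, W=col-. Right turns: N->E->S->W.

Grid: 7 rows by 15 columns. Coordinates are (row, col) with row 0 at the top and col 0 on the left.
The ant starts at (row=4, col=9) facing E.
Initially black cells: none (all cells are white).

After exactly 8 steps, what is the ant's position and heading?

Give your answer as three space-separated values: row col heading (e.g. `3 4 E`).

Answer: 4 9 W

Derivation:
Step 1: on WHITE (4,9): turn R to S, flip to black, move to (5,9). |black|=1
Step 2: on WHITE (5,9): turn R to W, flip to black, move to (5,8). |black|=2
Step 3: on WHITE (5,8): turn R to N, flip to black, move to (4,8). |black|=3
Step 4: on WHITE (4,8): turn R to E, flip to black, move to (4,9). |black|=4
Step 5: on BLACK (4,9): turn L to N, flip to white, move to (3,9). |black|=3
Step 6: on WHITE (3,9): turn R to E, flip to black, move to (3,10). |black|=4
Step 7: on WHITE (3,10): turn R to S, flip to black, move to (4,10). |black|=5
Step 8: on WHITE (4,10): turn R to W, flip to black, move to (4,9). |black|=6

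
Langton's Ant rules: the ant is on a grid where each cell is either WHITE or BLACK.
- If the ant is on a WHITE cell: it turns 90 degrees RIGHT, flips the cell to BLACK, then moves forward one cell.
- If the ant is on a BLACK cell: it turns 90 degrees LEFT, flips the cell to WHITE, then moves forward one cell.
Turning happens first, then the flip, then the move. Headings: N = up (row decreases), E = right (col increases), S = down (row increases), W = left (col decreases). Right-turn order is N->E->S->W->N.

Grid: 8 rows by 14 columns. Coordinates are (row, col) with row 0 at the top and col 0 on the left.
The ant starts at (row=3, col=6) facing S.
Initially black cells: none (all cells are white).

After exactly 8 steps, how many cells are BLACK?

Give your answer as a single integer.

Answer: 6

Derivation:
Step 1: on WHITE (3,6): turn R to W, flip to black, move to (3,5). |black|=1
Step 2: on WHITE (3,5): turn R to N, flip to black, move to (2,5). |black|=2
Step 3: on WHITE (2,5): turn R to E, flip to black, move to (2,6). |black|=3
Step 4: on WHITE (2,6): turn R to S, flip to black, move to (3,6). |black|=4
Step 5: on BLACK (3,6): turn L to E, flip to white, move to (3,7). |black|=3
Step 6: on WHITE (3,7): turn R to S, flip to black, move to (4,7). |black|=4
Step 7: on WHITE (4,7): turn R to W, flip to black, move to (4,6). |black|=5
Step 8: on WHITE (4,6): turn R to N, flip to black, move to (3,6). |black|=6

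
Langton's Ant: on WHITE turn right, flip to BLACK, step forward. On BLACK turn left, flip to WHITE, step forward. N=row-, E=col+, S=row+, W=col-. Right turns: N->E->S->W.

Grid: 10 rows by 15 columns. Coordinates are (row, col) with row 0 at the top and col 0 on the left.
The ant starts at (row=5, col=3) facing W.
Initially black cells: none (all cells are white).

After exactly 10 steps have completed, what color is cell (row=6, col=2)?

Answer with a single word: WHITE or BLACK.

Step 1: on WHITE (5,3): turn R to N, flip to black, move to (4,3). |black|=1
Step 2: on WHITE (4,3): turn R to E, flip to black, move to (4,4). |black|=2
Step 3: on WHITE (4,4): turn R to S, flip to black, move to (5,4). |black|=3
Step 4: on WHITE (5,4): turn R to W, flip to black, move to (5,3). |black|=4
Step 5: on BLACK (5,3): turn L to S, flip to white, move to (6,3). |black|=3
Step 6: on WHITE (6,3): turn R to W, flip to black, move to (6,2). |black|=4
Step 7: on WHITE (6,2): turn R to N, flip to black, move to (5,2). |black|=5
Step 8: on WHITE (5,2): turn R to E, flip to black, move to (5,3). |black|=6
Step 9: on WHITE (5,3): turn R to S, flip to black, move to (6,3). |black|=7
Step 10: on BLACK (6,3): turn L to E, flip to white, move to (6,4). |black|=6

Answer: BLACK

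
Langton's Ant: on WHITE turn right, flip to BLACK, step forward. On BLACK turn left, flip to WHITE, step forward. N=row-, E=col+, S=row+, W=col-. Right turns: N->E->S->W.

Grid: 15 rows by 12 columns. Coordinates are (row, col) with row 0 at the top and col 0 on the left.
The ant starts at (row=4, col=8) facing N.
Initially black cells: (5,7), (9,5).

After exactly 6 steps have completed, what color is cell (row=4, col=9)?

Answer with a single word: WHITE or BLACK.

Step 1: on WHITE (4,8): turn R to E, flip to black, move to (4,9). |black|=3
Step 2: on WHITE (4,9): turn R to S, flip to black, move to (5,9). |black|=4
Step 3: on WHITE (5,9): turn R to W, flip to black, move to (5,8). |black|=5
Step 4: on WHITE (5,8): turn R to N, flip to black, move to (4,8). |black|=6
Step 5: on BLACK (4,8): turn L to W, flip to white, move to (4,7). |black|=5
Step 6: on WHITE (4,7): turn R to N, flip to black, move to (3,7). |black|=6

Answer: BLACK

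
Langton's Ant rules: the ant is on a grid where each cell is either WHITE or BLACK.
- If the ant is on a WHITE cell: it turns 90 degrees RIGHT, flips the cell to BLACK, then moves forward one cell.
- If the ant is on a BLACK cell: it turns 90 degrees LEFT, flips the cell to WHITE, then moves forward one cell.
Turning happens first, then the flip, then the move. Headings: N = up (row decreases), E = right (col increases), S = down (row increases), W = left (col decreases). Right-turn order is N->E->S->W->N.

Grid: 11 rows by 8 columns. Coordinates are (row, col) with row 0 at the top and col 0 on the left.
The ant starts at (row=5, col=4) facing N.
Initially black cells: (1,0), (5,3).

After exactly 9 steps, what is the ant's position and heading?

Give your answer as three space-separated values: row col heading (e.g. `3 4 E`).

Answer: 5 3 E

Derivation:
Step 1: on WHITE (5,4): turn R to E, flip to black, move to (5,5). |black|=3
Step 2: on WHITE (5,5): turn R to S, flip to black, move to (6,5). |black|=4
Step 3: on WHITE (6,5): turn R to W, flip to black, move to (6,4). |black|=5
Step 4: on WHITE (6,4): turn R to N, flip to black, move to (5,4). |black|=6
Step 5: on BLACK (5,4): turn L to W, flip to white, move to (5,3). |black|=5
Step 6: on BLACK (5,3): turn L to S, flip to white, move to (6,3). |black|=4
Step 7: on WHITE (6,3): turn R to W, flip to black, move to (6,2). |black|=5
Step 8: on WHITE (6,2): turn R to N, flip to black, move to (5,2). |black|=6
Step 9: on WHITE (5,2): turn R to E, flip to black, move to (5,3). |black|=7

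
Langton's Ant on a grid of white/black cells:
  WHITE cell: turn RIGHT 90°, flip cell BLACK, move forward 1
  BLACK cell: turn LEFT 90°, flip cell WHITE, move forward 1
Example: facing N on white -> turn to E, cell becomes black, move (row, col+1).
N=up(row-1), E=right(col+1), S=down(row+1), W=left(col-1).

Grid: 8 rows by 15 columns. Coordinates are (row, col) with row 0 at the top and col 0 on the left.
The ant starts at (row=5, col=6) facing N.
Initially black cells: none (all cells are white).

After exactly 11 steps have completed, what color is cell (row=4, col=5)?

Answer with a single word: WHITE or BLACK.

Step 1: on WHITE (5,6): turn R to E, flip to black, move to (5,7). |black|=1
Step 2: on WHITE (5,7): turn R to S, flip to black, move to (6,7). |black|=2
Step 3: on WHITE (6,7): turn R to W, flip to black, move to (6,6). |black|=3
Step 4: on WHITE (6,6): turn R to N, flip to black, move to (5,6). |black|=4
Step 5: on BLACK (5,6): turn L to W, flip to white, move to (5,5). |black|=3
Step 6: on WHITE (5,5): turn R to N, flip to black, move to (4,5). |black|=4
Step 7: on WHITE (4,5): turn R to E, flip to black, move to (4,6). |black|=5
Step 8: on WHITE (4,6): turn R to S, flip to black, move to (5,6). |black|=6
Step 9: on WHITE (5,6): turn R to W, flip to black, move to (5,5). |black|=7
Step 10: on BLACK (5,5): turn L to S, flip to white, move to (6,5). |black|=6
Step 11: on WHITE (6,5): turn R to W, flip to black, move to (6,4). |black|=7

Answer: BLACK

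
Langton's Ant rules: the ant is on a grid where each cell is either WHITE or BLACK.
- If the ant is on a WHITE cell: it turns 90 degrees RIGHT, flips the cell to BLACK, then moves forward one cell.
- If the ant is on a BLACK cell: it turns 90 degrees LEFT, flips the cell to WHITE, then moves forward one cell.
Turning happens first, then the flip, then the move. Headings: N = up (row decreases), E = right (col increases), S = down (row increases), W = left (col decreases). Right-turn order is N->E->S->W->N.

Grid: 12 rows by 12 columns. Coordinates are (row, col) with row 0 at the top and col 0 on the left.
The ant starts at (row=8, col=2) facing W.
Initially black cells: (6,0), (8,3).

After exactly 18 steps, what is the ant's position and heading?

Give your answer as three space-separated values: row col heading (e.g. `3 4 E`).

Step 1: on WHITE (8,2): turn R to N, flip to black, move to (7,2). |black|=3
Step 2: on WHITE (7,2): turn R to E, flip to black, move to (7,3). |black|=4
Step 3: on WHITE (7,3): turn R to S, flip to black, move to (8,3). |black|=5
Step 4: on BLACK (8,3): turn L to E, flip to white, move to (8,4). |black|=4
Step 5: on WHITE (8,4): turn R to S, flip to black, move to (9,4). |black|=5
Step 6: on WHITE (9,4): turn R to W, flip to black, move to (9,3). |black|=6
Step 7: on WHITE (9,3): turn R to N, flip to black, move to (8,3). |black|=7
Step 8: on WHITE (8,3): turn R to E, flip to black, move to (8,4). |black|=8
Step 9: on BLACK (8,4): turn L to N, flip to white, move to (7,4). |black|=7
Step 10: on WHITE (7,4): turn R to E, flip to black, move to (7,5). |black|=8
Step 11: on WHITE (7,5): turn R to S, flip to black, move to (8,5). |black|=9
Step 12: on WHITE (8,5): turn R to W, flip to black, move to (8,4). |black|=10
Step 13: on WHITE (8,4): turn R to N, flip to black, move to (7,4). |black|=11
Step 14: on BLACK (7,4): turn L to W, flip to white, move to (7,3). |black|=10
Step 15: on BLACK (7,3): turn L to S, flip to white, move to (8,3). |black|=9
Step 16: on BLACK (8,3): turn L to E, flip to white, move to (8,4). |black|=8
Step 17: on BLACK (8,4): turn L to N, flip to white, move to (7,4). |black|=7
Step 18: on WHITE (7,4): turn R to E, flip to black, move to (7,5). |black|=8

Answer: 7 5 E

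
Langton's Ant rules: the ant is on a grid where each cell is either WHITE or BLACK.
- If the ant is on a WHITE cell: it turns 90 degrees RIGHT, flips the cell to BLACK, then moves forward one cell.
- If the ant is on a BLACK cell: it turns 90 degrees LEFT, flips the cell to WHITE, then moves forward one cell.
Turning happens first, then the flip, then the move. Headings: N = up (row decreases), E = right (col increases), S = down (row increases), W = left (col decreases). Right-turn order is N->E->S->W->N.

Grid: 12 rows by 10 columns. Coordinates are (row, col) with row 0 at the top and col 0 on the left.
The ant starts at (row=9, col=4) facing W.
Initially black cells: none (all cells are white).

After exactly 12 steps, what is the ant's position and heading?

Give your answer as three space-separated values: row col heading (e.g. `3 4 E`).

Answer: 11 4 W

Derivation:
Step 1: on WHITE (9,4): turn R to N, flip to black, move to (8,4). |black|=1
Step 2: on WHITE (8,4): turn R to E, flip to black, move to (8,5). |black|=2
Step 3: on WHITE (8,5): turn R to S, flip to black, move to (9,5). |black|=3
Step 4: on WHITE (9,5): turn R to W, flip to black, move to (9,4). |black|=4
Step 5: on BLACK (9,4): turn L to S, flip to white, move to (10,4). |black|=3
Step 6: on WHITE (10,4): turn R to W, flip to black, move to (10,3). |black|=4
Step 7: on WHITE (10,3): turn R to N, flip to black, move to (9,3). |black|=5
Step 8: on WHITE (9,3): turn R to E, flip to black, move to (9,4). |black|=6
Step 9: on WHITE (9,4): turn R to S, flip to black, move to (10,4). |black|=7
Step 10: on BLACK (10,4): turn L to E, flip to white, move to (10,5). |black|=6
Step 11: on WHITE (10,5): turn R to S, flip to black, move to (11,5). |black|=7
Step 12: on WHITE (11,5): turn R to W, flip to black, move to (11,4). |black|=8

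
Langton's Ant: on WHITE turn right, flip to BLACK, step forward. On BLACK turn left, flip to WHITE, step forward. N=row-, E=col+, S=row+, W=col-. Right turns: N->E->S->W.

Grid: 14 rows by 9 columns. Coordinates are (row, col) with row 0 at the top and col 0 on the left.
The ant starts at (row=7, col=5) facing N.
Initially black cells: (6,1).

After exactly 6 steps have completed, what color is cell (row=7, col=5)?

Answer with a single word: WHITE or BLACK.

Step 1: on WHITE (7,5): turn R to E, flip to black, move to (7,6). |black|=2
Step 2: on WHITE (7,6): turn R to S, flip to black, move to (8,6). |black|=3
Step 3: on WHITE (8,6): turn R to W, flip to black, move to (8,5). |black|=4
Step 4: on WHITE (8,5): turn R to N, flip to black, move to (7,5). |black|=5
Step 5: on BLACK (7,5): turn L to W, flip to white, move to (7,4). |black|=4
Step 6: on WHITE (7,4): turn R to N, flip to black, move to (6,4). |black|=5

Answer: WHITE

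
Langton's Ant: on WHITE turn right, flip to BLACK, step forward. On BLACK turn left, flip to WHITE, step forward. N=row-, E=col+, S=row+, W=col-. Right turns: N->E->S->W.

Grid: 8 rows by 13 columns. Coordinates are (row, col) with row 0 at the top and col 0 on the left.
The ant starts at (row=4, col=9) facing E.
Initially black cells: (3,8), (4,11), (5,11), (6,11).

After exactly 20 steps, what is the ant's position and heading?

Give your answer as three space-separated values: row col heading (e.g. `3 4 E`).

Step 1: on WHITE (4,9): turn R to S, flip to black, move to (5,9). |black|=5
Step 2: on WHITE (5,9): turn R to W, flip to black, move to (5,8). |black|=6
Step 3: on WHITE (5,8): turn R to N, flip to black, move to (4,8). |black|=7
Step 4: on WHITE (4,8): turn R to E, flip to black, move to (4,9). |black|=8
Step 5: on BLACK (4,9): turn L to N, flip to white, move to (3,9). |black|=7
Step 6: on WHITE (3,9): turn R to E, flip to black, move to (3,10). |black|=8
Step 7: on WHITE (3,10): turn R to S, flip to black, move to (4,10). |black|=9
Step 8: on WHITE (4,10): turn R to W, flip to black, move to (4,9). |black|=10
Step 9: on WHITE (4,9): turn R to N, flip to black, move to (3,9). |black|=11
Step 10: on BLACK (3,9): turn L to W, flip to white, move to (3,8). |black|=10
Step 11: on BLACK (3,8): turn L to S, flip to white, move to (4,8). |black|=9
Step 12: on BLACK (4,8): turn L to E, flip to white, move to (4,9). |black|=8
Step 13: on BLACK (4,9): turn L to N, flip to white, move to (3,9). |black|=7
Step 14: on WHITE (3,9): turn R to E, flip to black, move to (3,10). |black|=8
Step 15: on BLACK (3,10): turn L to N, flip to white, move to (2,10). |black|=7
Step 16: on WHITE (2,10): turn R to E, flip to black, move to (2,11). |black|=8
Step 17: on WHITE (2,11): turn R to S, flip to black, move to (3,11). |black|=9
Step 18: on WHITE (3,11): turn R to W, flip to black, move to (3,10). |black|=10
Step 19: on WHITE (3,10): turn R to N, flip to black, move to (2,10). |black|=11
Step 20: on BLACK (2,10): turn L to W, flip to white, move to (2,9). |black|=10

Answer: 2 9 W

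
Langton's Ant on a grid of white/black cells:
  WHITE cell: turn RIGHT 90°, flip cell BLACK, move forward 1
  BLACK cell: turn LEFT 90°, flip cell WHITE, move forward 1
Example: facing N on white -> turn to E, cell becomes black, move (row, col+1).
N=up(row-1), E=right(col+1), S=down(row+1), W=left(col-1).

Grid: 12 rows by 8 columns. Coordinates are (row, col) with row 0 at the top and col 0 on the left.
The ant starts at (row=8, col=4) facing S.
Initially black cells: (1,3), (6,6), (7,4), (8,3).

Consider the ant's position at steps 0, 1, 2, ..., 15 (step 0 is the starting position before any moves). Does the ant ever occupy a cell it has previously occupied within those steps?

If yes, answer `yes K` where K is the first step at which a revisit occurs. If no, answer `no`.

Answer: yes 5

Derivation:
Step 1: on WHITE (8,4): turn R to W, flip to black, move to (8,3). |black|=5 — new cell
Step 2: on BLACK (8,3): turn L to S, flip to white, move to (9,3). |black|=4 — new cell
Step 3: on WHITE (9,3): turn R to W, flip to black, move to (9,2). |black|=5 — new cell
Step 4: on WHITE (9,2): turn R to N, flip to black, move to (8,2). |black|=6 — new cell
Step 5: on WHITE (8,2): turn R to E, flip to black, move to (8,3). |black|=7 — REVISIT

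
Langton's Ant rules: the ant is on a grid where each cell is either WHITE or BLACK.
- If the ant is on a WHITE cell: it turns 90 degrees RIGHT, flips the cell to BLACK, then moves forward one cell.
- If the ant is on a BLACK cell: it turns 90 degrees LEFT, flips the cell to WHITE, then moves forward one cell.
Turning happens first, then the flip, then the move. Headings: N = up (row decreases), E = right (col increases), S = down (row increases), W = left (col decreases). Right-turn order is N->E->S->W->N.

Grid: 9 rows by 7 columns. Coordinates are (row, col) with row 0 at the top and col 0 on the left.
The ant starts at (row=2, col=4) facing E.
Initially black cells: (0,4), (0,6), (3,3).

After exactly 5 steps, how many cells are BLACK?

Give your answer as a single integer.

Step 1: on WHITE (2,4): turn R to S, flip to black, move to (3,4). |black|=4
Step 2: on WHITE (3,4): turn R to W, flip to black, move to (3,3). |black|=5
Step 3: on BLACK (3,3): turn L to S, flip to white, move to (4,3). |black|=4
Step 4: on WHITE (4,3): turn R to W, flip to black, move to (4,2). |black|=5
Step 5: on WHITE (4,2): turn R to N, flip to black, move to (3,2). |black|=6

Answer: 6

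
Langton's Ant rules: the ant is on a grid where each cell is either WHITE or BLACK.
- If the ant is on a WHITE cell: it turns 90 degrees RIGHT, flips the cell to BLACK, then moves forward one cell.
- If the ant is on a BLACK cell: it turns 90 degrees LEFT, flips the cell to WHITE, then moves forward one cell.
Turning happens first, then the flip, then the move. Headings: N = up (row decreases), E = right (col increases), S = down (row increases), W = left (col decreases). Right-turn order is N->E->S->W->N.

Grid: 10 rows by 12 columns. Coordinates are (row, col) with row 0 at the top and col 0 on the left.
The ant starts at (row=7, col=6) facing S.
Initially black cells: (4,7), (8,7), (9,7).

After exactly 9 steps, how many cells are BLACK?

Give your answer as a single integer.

Step 1: on WHITE (7,6): turn R to W, flip to black, move to (7,5). |black|=4
Step 2: on WHITE (7,5): turn R to N, flip to black, move to (6,5). |black|=5
Step 3: on WHITE (6,5): turn R to E, flip to black, move to (6,6). |black|=6
Step 4: on WHITE (6,6): turn R to S, flip to black, move to (7,6). |black|=7
Step 5: on BLACK (7,6): turn L to E, flip to white, move to (7,7). |black|=6
Step 6: on WHITE (7,7): turn R to S, flip to black, move to (8,7). |black|=7
Step 7: on BLACK (8,7): turn L to E, flip to white, move to (8,8). |black|=6
Step 8: on WHITE (8,8): turn R to S, flip to black, move to (9,8). |black|=7
Step 9: on WHITE (9,8): turn R to W, flip to black, move to (9,7). |black|=8

Answer: 8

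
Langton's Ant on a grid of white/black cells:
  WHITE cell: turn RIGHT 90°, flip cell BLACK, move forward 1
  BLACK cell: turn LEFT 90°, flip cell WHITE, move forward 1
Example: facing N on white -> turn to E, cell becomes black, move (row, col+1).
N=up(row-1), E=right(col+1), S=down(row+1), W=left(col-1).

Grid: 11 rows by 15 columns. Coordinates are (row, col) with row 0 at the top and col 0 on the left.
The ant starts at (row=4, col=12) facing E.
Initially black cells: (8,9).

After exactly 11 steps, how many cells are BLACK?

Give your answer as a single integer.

Step 1: on WHITE (4,12): turn R to S, flip to black, move to (5,12). |black|=2
Step 2: on WHITE (5,12): turn R to W, flip to black, move to (5,11). |black|=3
Step 3: on WHITE (5,11): turn R to N, flip to black, move to (4,11). |black|=4
Step 4: on WHITE (4,11): turn R to E, flip to black, move to (4,12). |black|=5
Step 5: on BLACK (4,12): turn L to N, flip to white, move to (3,12). |black|=4
Step 6: on WHITE (3,12): turn R to E, flip to black, move to (3,13). |black|=5
Step 7: on WHITE (3,13): turn R to S, flip to black, move to (4,13). |black|=6
Step 8: on WHITE (4,13): turn R to W, flip to black, move to (4,12). |black|=7
Step 9: on WHITE (4,12): turn R to N, flip to black, move to (3,12). |black|=8
Step 10: on BLACK (3,12): turn L to W, flip to white, move to (3,11). |black|=7
Step 11: on WHITE (3,11): turn R to N, flip to black, move to (2,11). |black|=8

Answer: 8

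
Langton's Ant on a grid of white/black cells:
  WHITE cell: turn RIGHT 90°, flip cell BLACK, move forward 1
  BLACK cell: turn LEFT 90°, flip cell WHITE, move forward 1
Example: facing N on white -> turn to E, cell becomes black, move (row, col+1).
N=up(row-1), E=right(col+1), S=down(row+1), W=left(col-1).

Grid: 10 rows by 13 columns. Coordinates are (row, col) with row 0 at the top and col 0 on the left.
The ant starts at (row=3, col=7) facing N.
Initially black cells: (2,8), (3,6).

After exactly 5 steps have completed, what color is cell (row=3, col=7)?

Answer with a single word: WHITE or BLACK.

Step 1: on WHITE (3,7): turn R to E, flip to black, move to (3,8). |black|=3
Step 2: on WHITE (3,8): turn R to S, flip to black, move to (4,8). |black|=4
Step 3: on WHITE (4,8): turn R to W, flip to black, move to (4,7). |black|=5
Step 4: on WHITE (4,7): turn R to N, flip to black, move to (3,7). |black|=6
Step 5: on BLACK (3,7): turn L to W, flip to white, move to (3,6). |black|=5

Answer: WHITE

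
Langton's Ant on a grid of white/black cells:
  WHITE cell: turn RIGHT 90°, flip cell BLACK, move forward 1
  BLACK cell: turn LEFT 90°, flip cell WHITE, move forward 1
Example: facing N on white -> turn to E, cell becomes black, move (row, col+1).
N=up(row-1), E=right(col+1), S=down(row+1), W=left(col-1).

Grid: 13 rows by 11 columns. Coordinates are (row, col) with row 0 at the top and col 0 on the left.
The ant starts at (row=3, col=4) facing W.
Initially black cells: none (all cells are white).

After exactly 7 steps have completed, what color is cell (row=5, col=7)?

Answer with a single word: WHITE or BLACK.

Answer: WHITE

Derivation:
Step 1: on WHITE (3,4): turn R to N, flip to black, move to (2,4). |black|=1
Step 2: on WHITE (2,4): turn R to E, flip to black, move to (2,5). |black|=2
Step 3: on WHITE (2,5): turn R to S, flip to black, move to (3,5). |black|=3
Step 4: on WHITE (3,5): turn R to W, flip to black, move to (3,4). |black|=4
Step 5: on BLACK (3,4): turn L to S, flip to white, move to (4,4). |black|=3
Step 6: on WHITE (4,4): turn R to W, flip to black, move to (4,3). |black|=4
Step 7: on WHITE (4,3): turn R to N, flip to black, move to (3,3). |black|=5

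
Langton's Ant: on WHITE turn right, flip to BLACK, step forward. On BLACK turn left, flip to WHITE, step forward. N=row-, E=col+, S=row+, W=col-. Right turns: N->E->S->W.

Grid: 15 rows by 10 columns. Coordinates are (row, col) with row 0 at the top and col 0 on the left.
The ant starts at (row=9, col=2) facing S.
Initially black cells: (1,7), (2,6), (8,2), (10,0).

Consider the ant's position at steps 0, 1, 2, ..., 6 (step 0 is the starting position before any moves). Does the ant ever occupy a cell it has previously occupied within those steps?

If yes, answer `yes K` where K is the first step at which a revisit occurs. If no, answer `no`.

Step 1: on WHITE (9,2): turn R to W, flip to black, move to (9,1). |black|=5 — new cell
Step 2: on WHITE (9,1): turn R to N, flip to black, move to (8,1). |black|=6 — new cell
Step 3: on WHITE (8,1): turn R to E, flip to black, move to (8,2). |black|=7 — new cell
Step 4: on BLACK (8,2): turn L to N, flip to white, move to (7,2). |black|=6 — new cell
Step 5: on WHITE (7,2): turn R to E, flip to black, move to (7,3). |black|=7 — new cell
Step 6: on WHITE (7,3): turn R to S, flip to black, move to (8,3). |black|=8 — new cell
No revisit within 6 steps.

Answer: no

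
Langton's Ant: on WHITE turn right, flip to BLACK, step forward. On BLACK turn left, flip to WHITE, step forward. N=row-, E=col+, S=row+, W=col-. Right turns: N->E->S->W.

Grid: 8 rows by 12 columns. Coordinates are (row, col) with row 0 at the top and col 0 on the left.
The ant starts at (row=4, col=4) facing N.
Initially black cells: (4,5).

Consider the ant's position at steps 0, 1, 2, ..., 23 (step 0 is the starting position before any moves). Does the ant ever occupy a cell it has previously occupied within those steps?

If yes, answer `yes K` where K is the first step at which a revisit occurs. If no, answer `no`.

Answer: yes 5

Derivation:
Step 1: on WHITE (4,4): turn R to E, flip to black, move to (4,5). |black|=2 — new cell
Step 2: on BLACK (4,5): turn L to N, flip to white, move to (3,5). |black|=1 — new cell
Step 3: on WHITE (3,5): turn R to E, flip to black, move to (3,6). |black|=2 — new cell
Step 4: on WHITE (3,6): turn R to S, flip to black, move to (4,6). |black|=3 — new cell
Step 5: on WHITE (4,6): turn R to W, flip to black, move to (4,5). |black|=4 — REVISIT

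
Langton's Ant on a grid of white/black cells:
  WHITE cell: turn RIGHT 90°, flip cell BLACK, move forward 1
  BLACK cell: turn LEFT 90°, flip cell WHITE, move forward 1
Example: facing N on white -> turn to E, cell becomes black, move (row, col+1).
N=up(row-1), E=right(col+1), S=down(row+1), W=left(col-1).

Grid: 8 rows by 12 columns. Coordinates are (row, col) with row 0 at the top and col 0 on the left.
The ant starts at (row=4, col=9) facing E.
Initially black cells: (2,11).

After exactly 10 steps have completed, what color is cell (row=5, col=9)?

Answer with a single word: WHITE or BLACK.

Answer: BLACK

Derivation:
Step 1: on WHITE (4,9): turn R to S, flip to black, move to (5,9). |black|=2
Step 2: on WHITE (5,9): turn R to W, flip to black, move to (5,8). |black|=3
Step 3: on WHITE (5,8): turn R to N, flip to black, move to (4,8). |black|=4
Step 4: on WHITE (4,8): turn R to E, flip to black, move to (4,9). |black|=5
Step 5: on BLACK (4,9): turn L to N, flip to white, move to (3,9). |black|=4
Step 6: on WHITE (3,9): turn R to E, flip to black, move to (3,10). |black|=5
Step 7: on WHITE (3,10): turn R to S, flip to black, move to (4,10). |black|=6
Step 8: on WHITE (4,10): turn R to W, flip to black, move to (4,9). |black|=7
Step 9: on WHITE (4,9): turn R to N, flip to black, move to (3,9). |black|=8
Step 10: on BLACK (3,9): turn L to W, flip to white, move to (3,8). |black|=7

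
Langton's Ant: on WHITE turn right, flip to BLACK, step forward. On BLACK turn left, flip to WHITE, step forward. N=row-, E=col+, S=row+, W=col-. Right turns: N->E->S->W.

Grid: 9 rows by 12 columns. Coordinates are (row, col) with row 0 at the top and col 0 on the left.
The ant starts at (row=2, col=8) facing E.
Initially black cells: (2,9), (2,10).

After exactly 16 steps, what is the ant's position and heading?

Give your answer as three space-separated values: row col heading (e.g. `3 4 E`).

Step 1: on WHITE (2,8): turn R to S, flip to black, move to (3,8). |black|=3
Step 2: on WHITE (3,8): turn R to W, flip to black, move to (3,7). |black|=4
Step 3: on WHITE (3,7): turn R to N, flip to black, move to (2,7). |black|=5
Step 4: on WHITE (2,7): turn R to E, flip to black, move to (2,8). |black|=6
Step 5: on BLACK (2,8): turn L to N, flip to white, move to (1,8). |black|=5
Step 6: on WHITE (1,8): turn R to E, flip to black, move to (1,9). |black|=6
Step 7: on WHITE (1,9): turn R to S, flip to black, move to (2,9). |black|=7
Step 8: on BLACK (2,9): turn L to E, flip to white, move to (2,10). |black|=6
Step 9: on BLACK (2,10): turn L to N, flip to white, move to (1,10). |black|=5
Step 10: on WHITE (1,10): turn R to E, flip to black, move to (1,11). |black|=6
Step 11: on WHITE (1,11): turn R to S, flip to black, move to (2,11). |black|=7
Step 12: on WHITE (2,11): turn R to W, flip to black, move to (2,10). |black|=8
Step 13: on WHITE (2,10): turn R to N, flip to black, move to (1,10). |black|=9
Step 14: on BLACK (1,10): turn L to W, flip to white, move to (1,9). |black|=8
Step 15: on BLACK (1,9): turn L to S, flip to white, move to (2,9). |black|=7
Step 16: on WHITE (2,9): turn R to W, flip to black, move to (2,8). |black|=8

Answer: 2 8 W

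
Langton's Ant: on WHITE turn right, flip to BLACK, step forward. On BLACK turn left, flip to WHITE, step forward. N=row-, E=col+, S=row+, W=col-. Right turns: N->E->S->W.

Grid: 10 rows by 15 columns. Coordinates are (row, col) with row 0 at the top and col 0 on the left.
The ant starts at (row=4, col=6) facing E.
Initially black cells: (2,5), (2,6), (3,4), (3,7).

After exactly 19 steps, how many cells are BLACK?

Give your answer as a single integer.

Answer: 9

Derivation:
Step 1: on WHITE (4,6): turn R to S, flip to black, move to (5,6). |black|=5
Step 2: on WHITE (5,6): turn R to W, flip to black, move to (5,5). |black|=6
Step 3: on WHITE (5,5): turn R to N, flip to black, move to (4,5). |black|=7
Step 4: on WHITE (4,5): turn R to E, flip to black, move to (4,6). |black|=8
Step 5: on BLACK (4,6): turn L to N, flip to white, move to (3,6). |black|=7
Step 6: on WHITE (3,6): turn R to E, flip to black, move to (3,7). |black|=8
Step 7: on BLACK (3,7): turn L to N, flip to white, move to (2,7). |black|=7
Step 8: on WHITE (2,7): turn R to E, flip to black, move to (2,8). |black|=8
Step 9: on WHITE (2,8): turn R to S, flip to black, move to (3,8). |black|=9
Step 10: on WHITE (3,8): turn R to W, flip to black, move to (3,7). |black|=10
Step 11: on WHITE (3,7): turn R to N, flip to black, move to (2,7). |black|=11
Step 12: on BLACK (2,7): turn L to W, flip to white, move to (2,6). |black|=10
Step 13: on BLACK (2,6): turn L to S, flip to white, move to (3,6). |black|=9
Step 14: on BLACK (3,6): turn L to E, flip to white, move to (3,7). |black|=8
Step 15: on BLACK (3,7): turn L to N, flip to white, move to (2,7). |black|=7
Step 16: on WHITE (2,7): turn R to E, flip to black, move to (2,8). |black|=8
Step 17: on BLACK (2,8): turn L to N, flip to white, move to (1,8). |black|=7
Step 18: on WHITE (1,8): turn R to E, flip to black, move to (1,9). |black|=8
Step 19: on WHITE (1,9): turn R to S, flip to black, move to (2,9). |black|=9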